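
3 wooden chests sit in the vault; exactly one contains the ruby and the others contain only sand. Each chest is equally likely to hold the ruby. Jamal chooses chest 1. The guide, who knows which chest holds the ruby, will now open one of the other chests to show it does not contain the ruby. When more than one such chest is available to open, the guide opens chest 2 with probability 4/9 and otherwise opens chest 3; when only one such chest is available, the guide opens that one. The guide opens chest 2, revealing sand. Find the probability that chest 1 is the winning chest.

Condition on the true location of the ruby.
If it is in chest 1 (prior 1/3): chest 2 is available, opened with probability 4/9; weight (1/3)·(4/9) = 4/27.
If it is in chest 2 (prior 1/3): the guide opened chest 2, so this case is ruled out; weight (1/3)·0 = 0.
If it is in chest 3 (prior 1/3): only chest 2 is available, probability 1; weight (1/3)·1 = 1/3.
The weights sum to 13/27.
So P(the ruby in chest 1 | the guide opened chest 2) = (4/27) / (13/27) = 4/13.

4/13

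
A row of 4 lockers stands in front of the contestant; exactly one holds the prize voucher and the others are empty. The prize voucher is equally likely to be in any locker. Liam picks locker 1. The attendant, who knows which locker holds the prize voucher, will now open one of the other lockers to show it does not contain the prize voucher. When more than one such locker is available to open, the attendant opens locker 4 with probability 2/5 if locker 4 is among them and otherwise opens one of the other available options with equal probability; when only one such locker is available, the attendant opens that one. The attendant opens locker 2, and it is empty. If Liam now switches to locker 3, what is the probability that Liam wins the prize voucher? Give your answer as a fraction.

3/7

Apply Bayes' rule, conditioning on where the prize voucher actually is.
If it is in locker 1 (prior 1/4): locker 4 is available but not opened; locker 2 gets probability (1 − 2/5)/2 = 3/10; weight (1/4)·(3/10) = 3/40.
If it is in locker 2 (prior 1/4): the attendant opened locker 2, so this case is ruled out; weight (1/4)·0 = 0.
If it is in locker 3 (prior 1/4): locker 4 is available but not opened, probability 3/5; weight (1/4)·(3/5) = 3/20.
If it is in locker 4 (prior 1/4): locker 4 holds the prize so is unavailable; the attendant chooses uniformly among the 2 others, probability 1/2; weight (1/4)·(1/2) = 1/8.
The weights sum to 7/20.
So P(the prize voucher in locker 3 | the attendant opened locker 2) = (3/20) / (7/20) = 3/7.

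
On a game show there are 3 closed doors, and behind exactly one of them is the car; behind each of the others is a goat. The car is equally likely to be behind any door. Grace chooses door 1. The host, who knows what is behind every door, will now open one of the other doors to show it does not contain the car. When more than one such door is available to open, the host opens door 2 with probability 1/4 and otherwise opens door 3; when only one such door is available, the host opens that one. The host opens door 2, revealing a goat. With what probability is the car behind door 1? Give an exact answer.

1/5

Condition on the true location of the car.
If it is behind door 1 (prior 1/3): door 2 is available, opened with probability 1/4; weight (1/3)·(1/4) = 1/12.
If it is behind door 2 (prior 1/3): the host opened door 2, so this case is ruled out; weight (1/3)·0 = 0.
If it is behind door 3 (prior 1/3): only door 2 is available, probability 1; weight (1/3)·1 = 1/3.
The weights sum to 5/12.
So P(the car behind door 1 | the host opened door 2) = (1/12) / (5/12) = 1/5.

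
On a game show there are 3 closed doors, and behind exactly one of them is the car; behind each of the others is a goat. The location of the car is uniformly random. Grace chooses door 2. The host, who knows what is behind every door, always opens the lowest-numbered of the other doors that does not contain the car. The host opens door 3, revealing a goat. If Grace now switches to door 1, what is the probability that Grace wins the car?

Consider each possible location of the car in turn.
If it is behind door 1 (prior 1/3): door 3 is the lowest-numbered option available, probability 1; weight (1/3)·1 = 1/3.
If it is behind door 2 (prior 1/3): the host would have opened door 1 instead, probability 0; weight (1/3)·0 = 0.
If it is behind door 3 (prior 1/3): the host opened door 3, so this case is ruled out; weight (1/3)·0 = 0.
The weights sum to 1/3.
So P(the car behind door 1 | the host opened door 3) = (1/3) / (1/3) = 1.

1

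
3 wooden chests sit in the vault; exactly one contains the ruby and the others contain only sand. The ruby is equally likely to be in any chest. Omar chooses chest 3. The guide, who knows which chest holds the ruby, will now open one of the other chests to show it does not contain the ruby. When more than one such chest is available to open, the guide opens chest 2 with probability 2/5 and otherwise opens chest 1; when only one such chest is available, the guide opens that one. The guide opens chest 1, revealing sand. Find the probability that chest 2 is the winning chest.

5/8

Apply Bayes' rule, conditioning on where the ruby actually is.
If it is in chest 1 (prior 1/3): the guide opened chest 1, so this case is ruled out; weight (1/3)·0 = 0.
If it is in chest 2 (prior 1/3): only chest 1 is available, probability 1; weight (1/3)·1 = 1/3.
If it is in chest 3 (prior 1/3): chest 2 is available but not opened, probability 3/5; weight (1/3)·(3/5) = 1/5.
The weights sum to 8/15.
So P(the ruby in chest 2 | the guide opened chest 1) = (1/3) / (8/15) = 5/8.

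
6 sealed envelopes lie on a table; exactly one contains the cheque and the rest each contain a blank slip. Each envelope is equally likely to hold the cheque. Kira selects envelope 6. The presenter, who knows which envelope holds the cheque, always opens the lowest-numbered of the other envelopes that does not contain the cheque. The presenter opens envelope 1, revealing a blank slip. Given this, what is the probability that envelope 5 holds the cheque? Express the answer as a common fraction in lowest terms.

1/5

Consider each possible location of the cheque in turn.
If it is in envelope 1 (prior 1/6): the presenter opened envelope 1, so this case is ruled out; weight (1/6)·0 = 0.
If it is in any of envelopes 2, 3, 4, 5, and 6 (prior 1/6 each): envelope 1 is the lowest-numbered option available, probability 1; weight (1/6)·1 = 1/6 each.
The weights sum to 5/6.
So P(the cheque in envelope 5 | the presenter opened envelope 1) = (1/6) / (5/6) = 1/5.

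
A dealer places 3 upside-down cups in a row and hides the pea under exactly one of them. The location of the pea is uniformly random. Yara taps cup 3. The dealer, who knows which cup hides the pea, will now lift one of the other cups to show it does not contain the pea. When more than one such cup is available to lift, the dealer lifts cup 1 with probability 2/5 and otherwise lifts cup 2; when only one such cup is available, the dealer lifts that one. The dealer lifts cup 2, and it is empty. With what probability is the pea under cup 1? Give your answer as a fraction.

5/8

Apply Bayes' rule, conditioning on where the pea actually is.
If it is under cup 1 (prior 1/3): only cup 2 is available, probability 1; weight (1/3)·1 = 1/3.
If it is under cup 2 (prior 1/3): the dealer opened cup 2, so this case is ruled out; weight (1/3)·0 = 0.
If it is under cup 3 (prior 1/3): cup 1 is available but not opened, probability 3/5; weight (1/3)·(3/5) = 1/5.
The weights sum to 8/15.
So P(the pea under cup 1 | the dealer opened cup 2) = (1/3) / (8/15) = 5/8.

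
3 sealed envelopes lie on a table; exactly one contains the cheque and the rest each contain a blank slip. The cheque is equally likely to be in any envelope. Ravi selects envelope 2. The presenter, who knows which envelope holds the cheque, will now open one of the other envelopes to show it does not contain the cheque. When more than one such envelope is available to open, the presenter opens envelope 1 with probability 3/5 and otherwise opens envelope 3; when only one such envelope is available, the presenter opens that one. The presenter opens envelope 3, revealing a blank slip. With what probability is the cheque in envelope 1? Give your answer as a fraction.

Apply Bayes' rule, conditioning on where the cheque actually is.
If it is in envelope 1 (prior 1/3): only envelope 3 is available, probability 1; weight (1/3)·1 = 1/3.
If it is in envelope 2 (prior 1/3): envelope 1 is available but not opened, probability 2/5; weight (1/3)·(2/5) = 2/15.
If it is in envelope 3 (prior 1/3): the presenter opened envelope 3, so this case is ruled out; weight (1/3)·0 = 0.
The weights sum to 7/15.
So P(the cheque in envelope 1 | the presenter opened envelope 3) = (1/3) / (7/15) = 5/7.

5/7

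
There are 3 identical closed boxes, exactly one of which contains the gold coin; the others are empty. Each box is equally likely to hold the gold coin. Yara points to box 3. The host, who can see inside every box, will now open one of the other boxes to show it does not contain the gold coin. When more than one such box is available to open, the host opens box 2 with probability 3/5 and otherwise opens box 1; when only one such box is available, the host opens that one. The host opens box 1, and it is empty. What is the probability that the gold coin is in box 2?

5/7

Consider each possible location of the gold coin in turn.
If it is in box 1 (prior 1/3): the host opened box 1, so this case is ruled out; weight (1/3)·0 = 0.
If it is in box 2 (prior 1/3): only box 1 is available, probability 1; weight (1/3)·1 = 1/3.
If it is in box 3 (prior 1/3): box 2 is available but not opened, probability 2/5; weight (1/3)·(2/5) = 2/15.
The weights sum to 7/15.
So P(the gold coin in box 2 | the host opened box 1) = (1/3) / (7/15) = 5/7.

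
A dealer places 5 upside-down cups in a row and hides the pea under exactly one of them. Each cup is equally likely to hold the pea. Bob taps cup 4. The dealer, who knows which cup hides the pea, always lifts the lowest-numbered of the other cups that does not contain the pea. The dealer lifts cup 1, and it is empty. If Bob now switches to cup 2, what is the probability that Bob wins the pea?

1/4

Condition on the true location of the pea.
If it is under cup 1 (prior 1/5): the dealer opened cup 1, so this case is ruled out; weight (1/5)·0 = 0.
If it is under any of cups 2, 3, 4, and 5 (prior 1/5 each): cup 1 is the lowest-numbered option available, probability 1; weight (1/5)·1 = 1/5 each.
The weights sum to 4/5.
So P(the pea under cup 2 | the dealer opened cup 1) = (1/5) / (4/5) = 1/4.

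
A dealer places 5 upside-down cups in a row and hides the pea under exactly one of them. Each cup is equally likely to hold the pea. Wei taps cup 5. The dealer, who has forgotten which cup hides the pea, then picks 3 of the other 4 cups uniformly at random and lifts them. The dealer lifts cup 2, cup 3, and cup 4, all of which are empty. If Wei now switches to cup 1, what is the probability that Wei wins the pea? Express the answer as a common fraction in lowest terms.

Condition on the true location of the pea.
If it is under either of cups 1 and 5 (prior 1/5 each): the dealer picks exactly this set with probability 1/4 regardless, and none is the prize; weight (1/5)·(1/4) = 1/20 each.
If it is under any of cups 2, 3, and 4 (prior 1/5 each): that cup was opened and seen not to hold the prize — ruled out; weight (1/5)·0 = 0 each.
The weights sum to 1/10.
So P(the pea under cup 1 | the dealer opened cup 2, cup 3, and cup 4) = (1/20) / (1/10) = 1/2.

1/2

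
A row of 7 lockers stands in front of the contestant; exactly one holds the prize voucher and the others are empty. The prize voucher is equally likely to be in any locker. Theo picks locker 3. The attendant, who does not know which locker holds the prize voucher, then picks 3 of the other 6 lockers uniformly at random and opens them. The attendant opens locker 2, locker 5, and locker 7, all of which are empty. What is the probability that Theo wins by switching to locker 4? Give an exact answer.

1/4

Because the attendant chose which lockers to open without knowing where the prize voucher is, the choice is independent of the prize location. Learning that none of the 3 opened lockers holds the prize voucher simply rules out those 3 locations and leaves the remaining 4 lockers still equally likely by symmetry.
So P(the prize voucher in locker 4) = 1/4.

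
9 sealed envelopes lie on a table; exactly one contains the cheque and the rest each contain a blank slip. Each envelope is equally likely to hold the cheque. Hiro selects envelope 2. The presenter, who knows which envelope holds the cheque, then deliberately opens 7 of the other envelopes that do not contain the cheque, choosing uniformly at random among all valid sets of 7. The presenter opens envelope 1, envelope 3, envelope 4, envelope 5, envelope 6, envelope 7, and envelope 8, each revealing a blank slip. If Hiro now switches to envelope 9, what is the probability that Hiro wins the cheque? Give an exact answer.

Consider each possible location of the cheque in turn.
If it is in any of envelopes 1, 3, 4, 5, 6, 7, and 8 (prior 1/9 each): that envelope was opened and seen not to hold the prize — ruled out; weight (1/9)·0 = 0 each.
If it is in envelope 2 (prior 1/9): the presenter has 8 equally likely choices, so probability 1/8; weight (1/9)·(1/8) = 1/72.
If it is in envelope 9 (prior 1/9): the presenter has no choice, probability 1; weight (1/9)·1 = 1/9.
The weights sum to 1/8.
So P(the cheque in envelope 9 | the presenter opened envelope 1, envelope 3, envelope 4, envelope 5, envelope 6, envelope 7, and envelope 8) = (1/9) / (1/8) = 8/9.

8/9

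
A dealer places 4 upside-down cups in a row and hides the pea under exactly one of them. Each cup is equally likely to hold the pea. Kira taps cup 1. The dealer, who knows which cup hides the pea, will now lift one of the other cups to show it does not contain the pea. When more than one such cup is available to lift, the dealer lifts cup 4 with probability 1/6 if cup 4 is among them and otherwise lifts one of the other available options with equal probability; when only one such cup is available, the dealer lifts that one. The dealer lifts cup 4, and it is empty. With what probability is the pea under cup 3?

1/3

Consider each possible location of the pea in turn.
If it is under any of cups 1, 2, and 3 (prior 1/4 each): cup 4 is available, opened with probability 1/6; weight (1/4)·(1/6) = 1/24 each.
If it is under cup 4 (prior 1/4): the dealer opened cup 4, so this case is ruled out; weight (1/4)·0 = 0.
The weights sum to 1/8.
So P(the pea under cup 3 | the dealer opened cup 4) = (1/24) / (1/8) = 1/3.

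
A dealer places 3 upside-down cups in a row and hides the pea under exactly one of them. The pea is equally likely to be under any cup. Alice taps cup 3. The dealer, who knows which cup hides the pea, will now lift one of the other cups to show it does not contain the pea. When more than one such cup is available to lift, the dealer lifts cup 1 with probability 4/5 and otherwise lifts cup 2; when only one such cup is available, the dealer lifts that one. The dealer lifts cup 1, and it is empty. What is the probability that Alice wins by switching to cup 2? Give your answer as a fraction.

5/9

Apply Bayes' rule, conditioning on where the pea actually is.
If it is under cup 1 (prior 1/3): the dealer opened cup 1, so this case is ruled out; weight (1/3)·0 = 0.
If it is under cup 2 (prior 1/3): only cup 1 is available, probability 1; weight (1/3)·1 = 1/3.
If it is under cup 3 (prior 1/3): cup 1 is available, opened with probability 4/5; weight (1/3)·(4/5) = 4/15.
The weights sum to 3/5.
So P(the pea under cup 2 | the dealer opened cup 1) = (1/3) / (3/5) = 5/9.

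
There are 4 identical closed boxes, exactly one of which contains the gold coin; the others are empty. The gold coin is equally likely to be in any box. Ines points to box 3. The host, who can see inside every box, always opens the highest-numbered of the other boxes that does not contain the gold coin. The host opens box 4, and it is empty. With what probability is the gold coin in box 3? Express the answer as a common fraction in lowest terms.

Consider each possible location of the gold coin in turn.
If it is in any of boxes 1, 2, and 3 (prior 1/4 each): box 4 is the highest-numbered option available, probability 1; weight (1/4)·1 = 1/4 each.
If it is in box 4 (prior 1/4): the host opened box 4, so this case is ruled out; weight (1/4)·0 = 0.
The weights sum to 3/4.
So P(the gold coin in box 3 | the host opened box 4) = (1/4) / (3/4) = 1/3.

1/3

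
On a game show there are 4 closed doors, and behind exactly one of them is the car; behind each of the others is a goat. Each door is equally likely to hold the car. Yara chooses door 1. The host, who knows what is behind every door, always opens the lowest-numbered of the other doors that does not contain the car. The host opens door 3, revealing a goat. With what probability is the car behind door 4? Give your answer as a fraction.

Condition on the true location of the car.
If it is behind either of doors 1 and 4 (prior 1/4 each): the host would have opened door 2 instead, probability 0; weight (1/4)·0 = 0 each.
If it is behind door 2 (prior 1/4): door 3 is the lowest-numbered option available, probability 1; weight (1/4)·1 = 1/4.
If it is behind door 3 (prior 1/4): the host opened door 3, so this case is ruled out; weight (1/4)·0 = 0.
The weights sum to 1/4.
So P(the car behind door 4 | the host opened door 3) = 0 / (1/4) = 0.

0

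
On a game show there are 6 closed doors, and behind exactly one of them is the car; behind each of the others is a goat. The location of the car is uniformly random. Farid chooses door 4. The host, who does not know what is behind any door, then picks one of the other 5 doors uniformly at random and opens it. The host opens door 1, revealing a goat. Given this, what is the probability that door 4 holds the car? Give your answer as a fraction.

Because the host chose which door to open without knowing where the car is, the choice is independent of the prize location. Learning that door 1 does not hold the car simply rules out that one location and leaves the remaining 5 doors still equally likely by symmetry.
So P(the car behind door 4) = 1/5.

1/5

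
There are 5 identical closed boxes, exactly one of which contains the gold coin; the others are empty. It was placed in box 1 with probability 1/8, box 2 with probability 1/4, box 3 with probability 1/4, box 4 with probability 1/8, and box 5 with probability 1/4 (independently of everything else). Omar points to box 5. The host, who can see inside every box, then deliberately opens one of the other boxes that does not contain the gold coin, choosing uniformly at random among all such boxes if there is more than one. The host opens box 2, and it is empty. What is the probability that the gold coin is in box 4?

Condition on the true location of the gold coin.
If it is in either of boxes 1 and 4 (prior 1/8 each): the host has 3 equally likely choices, so probability 1/3; weight (1/8)·(1/3) = 1/24 each.
If it is in box 2 (prior 1/4): the host opened box 2, so this case is ruled out; weight (1/4)·0 = 0.
If it is in box 3 (prior 1/4): the host has 3 equally likely choices, so probability 1/3; weight (1/4)·(1/3) = 1/12.
If it is in box 5 (prior 1/4): the host has 4 equally likely choices, so probability 1/4; weight (1/4)·(1/4) = 1/16.
The weights sum to 11/48.
So P(the gold coin in box 4 | the host opened box 2) = (1/24) / (11/48) = 2/11.

2/11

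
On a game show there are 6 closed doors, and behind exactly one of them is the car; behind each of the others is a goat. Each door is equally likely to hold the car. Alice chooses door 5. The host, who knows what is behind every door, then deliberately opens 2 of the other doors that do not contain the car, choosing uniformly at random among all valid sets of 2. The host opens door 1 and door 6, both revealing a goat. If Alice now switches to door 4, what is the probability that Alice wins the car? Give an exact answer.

5/18

Apply Bayes' rule, conditioning on where the car actually is.
If it is behind either of doors 1 and 6 (prior 1/6 each): that door was opened and seen not to hold the prize — ruled out; weight (1/6)·0 = 0 each.
If it is behind any of doors 2, 3, and 4 (prior 1/6 each): the host has 6 equally likely choices, so probability 1/6; weight (1/6)·(1/6) = 1/36 each.
If it is behind door 5 (prior 1/6): the host has 10 equally likely choices, so probability 1/10; weight (1/6)·(1/10) = 1/60.
The weights sum to 1/10.
So P(the car behind door 4 | the host opened door 1 and door 6) = (1/36) / (1/10) = 5/18.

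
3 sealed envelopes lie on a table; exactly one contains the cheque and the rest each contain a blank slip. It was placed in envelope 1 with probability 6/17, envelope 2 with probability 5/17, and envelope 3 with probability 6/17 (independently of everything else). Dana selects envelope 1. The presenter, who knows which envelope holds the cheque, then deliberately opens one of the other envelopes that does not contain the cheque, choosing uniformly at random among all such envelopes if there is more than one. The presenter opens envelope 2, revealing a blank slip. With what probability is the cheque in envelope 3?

Condition on the true location of the cheque.
If it is in envelope 1 (prior 6/17): the presenter has 2 equally likely choices, so probability 1/2; weight (6/17)·(1/2) = 3/17.
If it is in envelope 2 (prior 5/17): the presenter opened envelope 2, so this case is ruled out; weight (5/17)·0 = 0.
If it is in envelope 3 (prior 6/17): the presenter has no choice, probability 1; weight (6/17)·1 = 6/17.
The weights sum to 9/17.
So P(the cheque in envelope 3 | the presenter opened envelope 2) = (6/17) / (9/17) = 2/3.

2/3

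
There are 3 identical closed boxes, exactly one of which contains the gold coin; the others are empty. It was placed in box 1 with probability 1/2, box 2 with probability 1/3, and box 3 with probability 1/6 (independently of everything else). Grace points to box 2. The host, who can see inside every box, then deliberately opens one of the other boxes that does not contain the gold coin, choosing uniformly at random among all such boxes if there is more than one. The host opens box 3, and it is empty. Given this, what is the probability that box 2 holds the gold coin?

Condition on the true location of the gold coin.
If it is in box 1 (prior 1/2): the host has no choice, probability 1; weight (1/2)·1 = 1/2.
If it is in box 2 (prior 1/3): the host has 2 equally likely choices, so probability 1/2; weight (1/3)·(1/2) = 1/6.
If it is in box 3 (prior 1/6): the host opened box 3, so this case is ruled out; weight (1/6)·0 = 0.
The weights sum to 2/3.
So P(the gold coin in box 2 | the host opened box 3) = (1/6) / (2/3) = 1/4.

1/4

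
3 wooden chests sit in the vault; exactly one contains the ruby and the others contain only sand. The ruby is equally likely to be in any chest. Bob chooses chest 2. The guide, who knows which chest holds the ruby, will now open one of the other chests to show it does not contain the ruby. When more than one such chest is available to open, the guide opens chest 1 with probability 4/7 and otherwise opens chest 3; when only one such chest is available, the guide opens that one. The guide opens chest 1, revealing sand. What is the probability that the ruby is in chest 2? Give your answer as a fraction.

Consider each possible location of the ruby in turn.
If it is in chest 1 (prior 1/3): the guide opened chest 1, so this case is ruled out; weight (1/3)·0 = 0.
If it is in chest 2 (prior 1/3): chest 1 is available, opened with probability 4/7; weight (1/3)·(4/7) = 4/21.
If it is in chest 3 (prior 1/3): only chest 1 is available, probability 1; weight (1/3)·1 = 1/3.
The weights sum to 11/21.
So P(the ruby in chest 2 | the guide opened chest 1) = (4/21) / (11/21) = 4/11.

4/11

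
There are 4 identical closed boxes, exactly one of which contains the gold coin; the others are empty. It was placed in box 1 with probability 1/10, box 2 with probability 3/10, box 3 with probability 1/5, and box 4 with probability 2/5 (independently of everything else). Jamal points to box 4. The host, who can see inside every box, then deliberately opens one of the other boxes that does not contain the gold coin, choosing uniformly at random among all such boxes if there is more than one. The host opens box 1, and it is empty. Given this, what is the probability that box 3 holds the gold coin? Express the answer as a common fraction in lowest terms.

Consider each possible location of the gold coin in turn.
If it is in box 1 (prior 1/10): the host opened box 1, so this case is ruled out; weight (1/10)·0 = 0.
If it is in box 2 (prior 3/10): the host has 2 equally likely choices, so probability 1/2; weight (3/10)·(1/2) = 3/20.
If it is in box 3 (prior 1/5): the host has 2 equally likely choices, so probability 1/2; weight (1/5)·(1/2) = 1/10.
If it is in box 4 (prior 2/5): the host has 3 equally likely choices, so probability 1/3; weight (2/5)·(1/3) = 2/15.
The weights sum to 23/60.
So P(the gold coin in box 3 | the host opened box 1) = (1/10) / (23/60) = 6/23.

6/23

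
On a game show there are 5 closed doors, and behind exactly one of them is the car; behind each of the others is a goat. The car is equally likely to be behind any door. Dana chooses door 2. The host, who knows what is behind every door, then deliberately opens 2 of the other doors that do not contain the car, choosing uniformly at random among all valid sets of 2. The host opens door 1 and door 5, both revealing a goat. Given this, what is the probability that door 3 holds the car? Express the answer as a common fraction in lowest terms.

2/5

Condition on the true location of the car.
If it is behind either of doors 1 and 5 (prior 1/5 each): that door was opened and seen not to hold the prize — ruled out; weight (1/5)·0 = 0 each.
If it is behind door 2 (prior 1/5): the host has 6 equally likely choices, so probability 1/6; weight (1/5)·(1/6) = 1/30.
If it is behind either of doors 3 and 4 (prior 1/5 each): the host has 3 equally likely choices, so probability 1/3; weight (1/5)·(1/3) = 1/15 each.
The weights sum to 1/6.
So P(the car behind door 3 | the host opened door 1 and door 5) = (1/15) / (1/6) = 2/5.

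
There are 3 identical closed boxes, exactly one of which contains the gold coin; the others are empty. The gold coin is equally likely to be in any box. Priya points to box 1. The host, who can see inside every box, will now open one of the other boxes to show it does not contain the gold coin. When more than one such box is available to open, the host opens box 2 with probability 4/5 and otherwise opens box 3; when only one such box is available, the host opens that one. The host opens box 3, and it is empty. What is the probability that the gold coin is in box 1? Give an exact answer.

1/6

Apply Bayes' rule, conditioning on where the gold coin actually is.
If it is in box 1 (prior 1/3): box 2 is available but not opened, probability 1/5; weight (1/3)·(1/5) = 1/15.
If it is in box 2 (prior 1/3): only box 3 is available, probability 1; weight (1/3)·1 = 1/3.
If it is in box 3 (prior 1/3): the host opened box 3, so this case is ruled out; weight (1/3)·0 = 0.
The weights sum to 2/5.
So P(the gold coin in box 1 | the host opened box 3) = (1/15) / (2/5) = 1/6.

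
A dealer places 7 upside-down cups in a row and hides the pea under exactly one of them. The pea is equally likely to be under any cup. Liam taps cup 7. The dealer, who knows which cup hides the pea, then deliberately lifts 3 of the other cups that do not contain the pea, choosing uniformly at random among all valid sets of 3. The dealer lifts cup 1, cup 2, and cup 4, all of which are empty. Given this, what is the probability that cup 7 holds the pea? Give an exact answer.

1/7

Condition on the true location of the pea.
If it is under any of cups 1, 2, and 4 (prior 1/7 each): that cup was opened and seen not to hold the prize — ruled out; weight (1/7)·0 = 0 each.
If it is under any of cups 3, 5, and 6 (prior 1/7 each): the dealer has 10 equally likely choices, so probability 1/10; weight (1/7)·(1/10) = 1/70 each.
If it is under cup 7 (prior 1/7): the dealer has 20 equally likely choices, so probability 1/20; weight (1/7)·(1/20) = 1/140.
The weights sum to 1/20.
So P(the pea under cup 7 | the dealer opened cup 1, cup 2, and cup 4) = (1/140) / (1/20) = 1/7.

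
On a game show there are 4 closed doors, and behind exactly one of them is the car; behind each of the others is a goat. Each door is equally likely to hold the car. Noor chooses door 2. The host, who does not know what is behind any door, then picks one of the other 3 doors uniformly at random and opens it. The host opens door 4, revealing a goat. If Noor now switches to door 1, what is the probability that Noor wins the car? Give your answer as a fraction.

1/3

Because the host chose which door to open without knowing where the car is, the choice is independent of the prize location. Learning that door 4 does not hold the car simply rules out that one location and leaves the remaining 3 doors still equally likely by symmetry.
So P(the car behind door 1) = 1/3.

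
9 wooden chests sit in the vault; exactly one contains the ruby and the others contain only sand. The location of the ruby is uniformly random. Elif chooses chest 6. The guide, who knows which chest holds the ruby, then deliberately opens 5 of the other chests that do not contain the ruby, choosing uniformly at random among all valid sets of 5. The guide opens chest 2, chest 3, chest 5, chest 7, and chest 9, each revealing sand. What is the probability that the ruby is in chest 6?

Consider each possible location of the ruby in turn.
If it is in any of chests 1, 4, and 8 (prior 1/9 each): the guide has 21 equally likely choices, so probability 1/21; weight (1/9)·(1/21) = 1/189 each.
If it is in any of chests 2, 3, 5, 7, and 9 (prior 1/9 each): that chest was opened and seen not to hold the prize — ruled out; weight (1/9)·0 = 0 each.
If it is in chest 6 (prior 1/9): the guide has 56 equally likely choices, so probability 1/56; weight (1/9)·(1/56) = 1/504.
The weights sum to 1/56.
So P(the ruby in chest 6 | the guide opened chest 2, chest 3, chest 5, chest 7, and chest 9) = (1/504) / (1/56) = 1/9.

1/9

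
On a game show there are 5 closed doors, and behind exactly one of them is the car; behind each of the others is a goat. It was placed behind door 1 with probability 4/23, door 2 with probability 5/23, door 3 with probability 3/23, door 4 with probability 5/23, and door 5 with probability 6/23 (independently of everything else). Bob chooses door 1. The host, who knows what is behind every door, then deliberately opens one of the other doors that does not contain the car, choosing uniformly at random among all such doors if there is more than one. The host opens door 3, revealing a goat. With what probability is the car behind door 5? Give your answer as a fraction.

6/19

Condition on the true location of the car.
If it is behind door 1 (prior 4/23): the host has 4 equally likely choices, so probability 1/4; weight (4/23)·(1/4) = 1/23.
If it is behind either of doors 2 and 4 (prior 5/23 each): the host has 3 equally likely choices, so probability 1/3; weight (5/23)·(1/3) = 5/69 each.
If it is behind door 3 (prior 3/23): the host opened door 3, so this case is ruled out; weight (3/23)·0 = 0.
If it is behind door 5 (prior 6/23): the host has 3 equally likely choices, so probability 1/3; weight (6/23)·(1/3) = 2/23.
The weights sum to 19/69.
So P(the car behind door 5 | the host opened door 3) = (2/23) / (19/69) = 6/19.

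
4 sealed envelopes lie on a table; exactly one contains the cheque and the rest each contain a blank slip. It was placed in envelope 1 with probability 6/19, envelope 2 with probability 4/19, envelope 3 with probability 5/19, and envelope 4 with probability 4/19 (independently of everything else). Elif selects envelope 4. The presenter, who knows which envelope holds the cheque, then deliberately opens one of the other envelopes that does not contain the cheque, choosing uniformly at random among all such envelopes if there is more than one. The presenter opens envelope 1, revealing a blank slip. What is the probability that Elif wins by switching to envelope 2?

Condition on the true location of the cheque.
If it is in envelope 1 (prior 6/19): the presenter opened envelope 1, so this case is ruled out; weight (6/19)·0 = 0.
If it is in envelope 2 (prior 4/19): the presenter has 2 equally likely choices, so probability 1/2; weight (4/19)·(1/2) = 2/19.
If it is in envelope 3 (prior 5/19): the presenter has 2 equally likely choices, so probability 1/2; weight (5/19)·(1/2) = 5/38.
If it is in envelope 4 (prior 4/19): the presenter has 3 equally likely choices, so probability 1/3; weight (4/19)·(1/3) = 4/57.
The weights sum to 35/114.
So P(the cheque in envelope 2 | the presenter opened envelope 1) = (2/19) / (35/114) = 12/35.

12/35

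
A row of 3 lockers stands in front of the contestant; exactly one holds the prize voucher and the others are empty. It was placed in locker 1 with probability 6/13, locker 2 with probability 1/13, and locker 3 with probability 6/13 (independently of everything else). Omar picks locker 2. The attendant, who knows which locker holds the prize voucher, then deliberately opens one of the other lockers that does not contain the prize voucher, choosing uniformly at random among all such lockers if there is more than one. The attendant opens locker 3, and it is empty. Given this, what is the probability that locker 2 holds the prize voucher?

1/13

Consider each possible location of the prize voucher in turn.
If it is in locker 1 (prior 6/13): the attendant has no choice, probability 1; weight (6/13)·1 = 6/13.
If it is in locker 2 (prior 1/13): the attendant has 2 equally likely choices, so probability 1/2; weight (1/13)·(1/2) = 1/26.
If it is in locker 3 (prior 6/13): the attendant opened locker 3, so this case is ruled out; weight (6/13)·0 = 0.
The weights sum to 1/2.
So P(the prize voucher in locker 2 | the attendant opened locker 3) = (1/26) / (1/2) = 1/13.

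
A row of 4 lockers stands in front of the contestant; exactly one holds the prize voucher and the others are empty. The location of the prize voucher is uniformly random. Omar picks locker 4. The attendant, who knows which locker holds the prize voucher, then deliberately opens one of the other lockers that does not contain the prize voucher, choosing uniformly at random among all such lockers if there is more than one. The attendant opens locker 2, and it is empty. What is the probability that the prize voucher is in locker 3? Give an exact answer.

Consider each possible location of the prize voucher in turn.
If it is in either of lockers 1 and 3 (prior 1/4 each): the attendant has 2 equally likely choices, so probability 1/2; weight (1/4)·(1/2) = 1/8 each.
If it is in locker 2 (prior 1/4): the attendant opened locker 2, so this case is ruled out; weight (1/4)·0 = 0.
If it is in locker 4 (prior 1/4): the attendant has 3 equally likely choices, so probability 1/3; weight (1/4)·(1/3) = 1/12.
The weights sum to 1/3.
So P(the prize voucher in locker 3 | the attendant opened locker 2) = (1/8) / (1/3) = 3/8.

3/8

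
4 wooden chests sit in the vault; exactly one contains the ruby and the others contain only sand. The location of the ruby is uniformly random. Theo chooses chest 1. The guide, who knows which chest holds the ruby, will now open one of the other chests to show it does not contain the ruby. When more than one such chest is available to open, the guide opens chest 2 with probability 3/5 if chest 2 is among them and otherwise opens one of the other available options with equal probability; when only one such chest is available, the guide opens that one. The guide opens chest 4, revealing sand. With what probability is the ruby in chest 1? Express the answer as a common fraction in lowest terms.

2/11

Condition on the true location of the ruby.
If it is in chest 1 (prior 1/4): chest 2 is available but not opened; chest 4 gets probability (1 − 3/5)/2 = 1/5; weight (1/4)·(1/5) = 1/20.
If it is in chest 2 (prior 1/4): chest 2 holds the prize so is unavailable; the guide chooses uniformly among the 2 others, probability 1/2; weight (1/4)·(1/2) = 1/8.
If it is in chest 3 (prior 1/4): chest 2 is available but not opened, probability 2/5; weight (1/4)·(2/5) = 1/10.
If it is in chest 4 (prior 1/4): the guide opened chest 4, so this case is ruled out; weight (1/4)·0 = 0.
The weights sum to 11/40.
So P(the ruby in chest 1 | the guide opened chest 4) = (1/20) / (11/40) = 2/11.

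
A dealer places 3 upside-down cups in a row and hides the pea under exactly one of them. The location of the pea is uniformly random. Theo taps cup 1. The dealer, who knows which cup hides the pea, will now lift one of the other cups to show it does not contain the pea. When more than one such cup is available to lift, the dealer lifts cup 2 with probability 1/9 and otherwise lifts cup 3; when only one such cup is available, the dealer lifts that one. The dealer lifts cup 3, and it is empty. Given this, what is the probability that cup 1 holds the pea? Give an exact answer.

Apply Bayes' rule, conditioning on where the pea actually is.
If it is under cup 1 (prior 1/3): cup 2 is available but not opened, probability 8/9; weight (1/3)·(8/9) = 8/27.
If it is under cup 2 (prior 1/3): only cup 3 is available, probability 1; weight (1/3)·1 = 1/3.
If it is under cup 3 (prior 1/3): the dealer opened cup 3, so this case is ruled out; weight (1/3)·0 = 0.
The weights sum to 17/27.
So P(the pea under cup 1 | the dealer opened cup 3) = (8/27) / (17/27) = 8/17.

8/17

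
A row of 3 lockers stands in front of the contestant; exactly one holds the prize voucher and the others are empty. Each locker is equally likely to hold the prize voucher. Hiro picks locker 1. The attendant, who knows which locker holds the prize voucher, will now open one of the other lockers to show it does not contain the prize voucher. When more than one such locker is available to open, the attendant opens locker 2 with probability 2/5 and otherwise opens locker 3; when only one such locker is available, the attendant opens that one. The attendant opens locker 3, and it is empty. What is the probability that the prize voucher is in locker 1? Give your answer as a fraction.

Apply Bayes' rule, conditioning on where the prize voucher actually is.
If it is in locker 1 (prior 1/3): locker 2 is available but not opened, probability 3/5; weight (1/3)·(3/5) = 1/5.
If it is in locker 2 (prior 1/3): only locker 3 is available, probability 1; weight (1/3)·1 = 1/3.
If it is in locker 3 (prior 1/3): the attendant opened locker 3, so this case is ruled out; weight (1/3)·0 = 0.
The weights sum to 8/15.
So P(the prize voucher in locker 1 | the attendant opened locker 3) = (1/5) / (8/15) = 3/8.

3/8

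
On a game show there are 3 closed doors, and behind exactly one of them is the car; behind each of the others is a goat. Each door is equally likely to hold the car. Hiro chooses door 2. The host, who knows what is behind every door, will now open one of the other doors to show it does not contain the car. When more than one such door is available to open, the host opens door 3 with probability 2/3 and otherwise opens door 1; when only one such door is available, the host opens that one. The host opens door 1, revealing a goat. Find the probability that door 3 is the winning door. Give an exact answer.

3/4

Condition on the true location of the car.
If it is behind door 1 (prior 1/3): the host opened door 1, so this case is ruled out; weight (1/3)·0 = 0.
If it is behind door 2 (prior 1/3): door 3 is available but not opened, probability 1/3; weight (1/3)·(1/3) = 1/9.
If it is behind door 3 (prior 1/3): only door 1 is available, probability 1; weight (1/3)·1 = 1/3.
The weights sum to 4/9.
So P(the car behind door 3 | the host opened door 1) = (1/3) / (4/9) = 3/4.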